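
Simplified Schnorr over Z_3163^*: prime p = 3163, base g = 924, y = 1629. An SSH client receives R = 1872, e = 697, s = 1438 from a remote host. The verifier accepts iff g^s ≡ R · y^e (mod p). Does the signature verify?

g^s mod p:
924^1438 mod 3163 = 1164
R · y^e mod p:
1629^697 mod 3163 = 3162
1872·3162 = 5919264 ≡ 1291 (mod 3163)
1164 ≠ 1291; the check fails.

does not verify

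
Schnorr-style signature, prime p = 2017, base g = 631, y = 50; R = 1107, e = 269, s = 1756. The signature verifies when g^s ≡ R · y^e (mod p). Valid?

yes

g^s mod p:
631^2 = 398161 ≡ 812
631^4 ≡ 812^2 = 659344 ≡ 1802
631^8 ≡ 1802^2 = 3247204 ≡ 1851
631^16 ≡ 1851^2 = 3426201 ≡ 1335
631^32 ≡ 1335^2 = 1782225 ≡ 1214
631^64 ≡ 1214^2 = 1473796 ≡ 1386
631^128 ≡ 1386^2 = 1920996 ≡ 812
631^256 ≡ 812^2 = 659344 ≡ 1802
631^512 ≡ 1802^2 = 3247204 ≡ 1851
631^1024 ≡ 1851^2 = 3426201 ≡ 1335
1756 = 1024 + 512 + 128 + 64 + 16 + 8 + 4, so 631^1756 ≡ 1335·1851·812·1386·1335·1851·1802 ≡ 1130 (mod 2017)
R · y^e mod p:
50^2 = 2500 ≡ 483
50^4 ≡ 483^2 = 233289 ≡ 1334
50^8 ≡ 1334^2 = 1779556 ≡ 562
50^16 ≡ 562^2 = 315844 ≡ 1192
50^32 ≡ 1192^2 = 1420864 ≡ 896
50^64 ≡ 896^2 = 802816 ≡ 50
50^128 ≡ 50^2 = 2500 ≡ 483
50^256 ≡ 483^2 = 233289 ≡ 1334
269 = 256 + 8 + 4 + 1, so 50^269 ≡ 1334·562·1334·50 ≡ 1107 (mod 2017)
1107·1107 = 1225449 ≡ 1130 (mod 2017)
1130 ≡ 1130 (mod 2017); signature holds.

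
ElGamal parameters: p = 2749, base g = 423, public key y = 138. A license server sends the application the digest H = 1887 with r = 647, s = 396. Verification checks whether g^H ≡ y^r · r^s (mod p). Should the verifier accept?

accept

Left side g^H mod p:
Squares mod 2749: 423^1≡423, 423^2≡244, 423^4≡1807, 423^8≡2186, 423^16≡834, 423^32≡59, 423^64≡732, 423^128≡2518, 423^256≡1130, 423^512≡1364, 423^1024≡2172
1887 = 1024 + 512 + 256 + 64 + 16 + 8 + 4 + 2 + 1, so 423^1887 ≡ 2172·1364·1130·732·834·2186·1807·244·423 ≡ 318 (mod 2749)
Right side y^r · r^s mod p:
Squares mod 2749: 138^1≡138, 138^2≡2550, 138^4≡1115, 138^8≡677, 138^16≡1995, 138^32≡2222, 138^64≡80, 138^128≡902, 138^256≡2649, 138^512≡1753
647 = 512 + 128 + 4 + 2 + 1, so 138^647 ≡ 1753·902·1115·2550·138 ≡ 1350 (mod 2749)
Squares mod 2749: 647^1≡647, 647^2≡761, 647^4≡1831, 647^8≡1530, 647^16≡1501, 647^32≡1570, 647^64≡1796, 647^128≡1039, 647^256≡1913
396 = 256 + 128 + 8 + 4, so 647^396 ≡ 1913·1039·1530·1831 ≡ 2175 (mod 2749)
1350·2175 = 2936250 ≡ 318 (mod 2749)
318 ≡ 318 (mod 2749), so the signature is genuine.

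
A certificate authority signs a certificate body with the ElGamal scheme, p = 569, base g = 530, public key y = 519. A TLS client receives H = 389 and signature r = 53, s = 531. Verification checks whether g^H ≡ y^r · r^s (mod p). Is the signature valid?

invalid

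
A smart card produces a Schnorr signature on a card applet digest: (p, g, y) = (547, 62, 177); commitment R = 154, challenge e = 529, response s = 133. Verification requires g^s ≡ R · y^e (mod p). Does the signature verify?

verifies

g^s mod p:
62^2 = 3844 ≡ 15
62^4 ≡ 15^2 = 225
62^8 ≡ 225^2 = 50625 ≡ 301
62^16 ≡ 301^2 = 90601 ≡ 346
62^32 ≡ 346^2 = 119716 ≡ 470
62^64 ≡ 470^2 = 220900 ≡ 459
62^128 ≡ 459^2 = 210681 ≡ 86
133 = 128 + 4 + 1, so 62^133 ≡ 86·225·62 ≡ 129 (mod 547)
R · y^e mod p:
177^2 = 31329 ≡ 150
177^4 ≡ 150^2 = 22500 ≡ 73
177^8 ≡ 73^2 = 5329 ≡ 406
177^16 ≡ 406^2 = 164836 ≡ 189
177^32 ≡ 189^2 = 35721 ≡ 166
177^64 ≡ 166^2 = 27556 ≡ 206
177^128 ≡ 206^2 = 42436 ≡ 317
177^256 ≡ 317^2 = 100489 ≡ 388
177^512 ≡ 388^2 = 150544 ≡ 119
529 = 512 + 16 + 1, so 177^529 ≡ 119·189·177 ≡ 388 (mod 547)
154·388 = 59752 ≡ 129 (mod 547)
129 ≡ 129 (mod 547); signature holds.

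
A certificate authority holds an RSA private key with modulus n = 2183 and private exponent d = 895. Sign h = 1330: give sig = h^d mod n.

866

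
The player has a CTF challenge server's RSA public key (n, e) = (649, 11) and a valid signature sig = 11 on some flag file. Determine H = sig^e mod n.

77

Squares mod 649: sig^1≡11, sig^2≡121, sig^4≡363, sig^8≡22
11 = 8 + 2 + 1, so sig^11 ≡ 22·121·11 ≡ 77 (mod 649)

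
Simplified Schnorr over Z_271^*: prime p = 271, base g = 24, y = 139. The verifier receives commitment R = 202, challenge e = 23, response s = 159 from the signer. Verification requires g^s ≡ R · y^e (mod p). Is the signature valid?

valid

g^s mod p:
24^2 = 576 ≡ 34
24^4 ≡ 34^2 = 1156 ≡ 72
24^8 ≡ 72^2 = 5184 ≡ 35
24^16 ≡ 35^2 = 1225 ≡ 141
24^32 ≡ 141^2 = 19881 ≡ 98
24^64 ≡ 98^2 = 9604 ≡ 119
24^128 ≡ 119^2 = 14161 ≡ 69
159 = 128 + 16 + 8 + 4 + 2 + 1, so 24^159 ≡ 69·141·35·72·34·24 ≡ 214 (mod 271)
R · y^e mod p:
139^2 = 19321 ≡ 80
139^4 ≡ 80^2 = 6400 ≡ 167
139^8 ≡ 167^2 = 27889 ≡ 247
139^16 ≡ 247^2 = 61009 ≡ 34
23 = 16 + 4 + 2 + 1, so 139^23 ≡ 34·167·80·139 ≡ 154 (mod 271)
202·154 = 31108 ≡ 214 (mod 271)
214 ≡ 214 (mod 271); signature holds.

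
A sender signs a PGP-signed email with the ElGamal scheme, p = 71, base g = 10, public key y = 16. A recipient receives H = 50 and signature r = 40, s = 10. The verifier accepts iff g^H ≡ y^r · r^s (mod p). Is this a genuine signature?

Left side g^H mod p:
10^2 = 100 ≡ 29
10^4 ≡ 29^2 = 841 ≡ 60
10^8 ≡ 60^2 = 3600 ≡ 50
10^16 ≡ 50^2 = 2500 ≡ 15
10^32 ≡ 15^2 = 225 ≡ 12
50 = 32 + 16 + 2, so 10^50 ≡ 12·15·29 ≡ 37 (mod 71)
Right side y^r · r^s mod p:
16^2 = 256 ≡ 43
16^4 ≡ 43^2 = 1849 ≡ 3
16^8 ≡ 3^2 = 9
16^16 ≡ 9^2 = 81 ≡ 10
16^32 ≡ 10^2 = 100 ≡ 29
40 = 32 + 8, so 16^40 ≡ 29·9 ≡ 48 (mod 71)
40^2 = 1600 ≡ 38
40^4 ≡ 38^2 = 1444 ≡ 24
40^8 ≡ 24^2 = 576 ≡ 8
10 = 8 + 2, so 40^10 ≡ 8·38 ≡ 20 (mod 71)
48·20 = 960 ≡ 37 (mod 71)
37 ≡ 37 (mod 71), so the signature is genuine.

genuine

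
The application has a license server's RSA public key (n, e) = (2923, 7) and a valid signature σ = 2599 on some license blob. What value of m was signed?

2273

σ^2 ≡ 2599^2 = 6754801 ≡ 2671
σ^4 ≡ 2671^2 = 7134241 ≡ 2121
7 = 4 + 2 + 1, so σ^7 ≡ 2121·2671·2599 ≡ 2273 (mod 2923)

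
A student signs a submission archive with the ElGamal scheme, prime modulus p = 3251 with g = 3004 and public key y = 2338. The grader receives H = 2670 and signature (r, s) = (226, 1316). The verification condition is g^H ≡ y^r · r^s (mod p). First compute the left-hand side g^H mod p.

1608

3004^2 = 9024016 ≡ 2491
3004^4 ≡ 2491^2 = 6205081 ≡ 2173
3004^8 ≡ 2173^2 = 4721929 ≡ 1477
3004^16 ≡ 1477^2 = 2181529 ≡ 108
3004^32 ≡ 108^2 = 11664 ≡ 1911
3004^64 ≡ 1911^2 = 3651921 ≡ 1048
3004^128 ≡ 1048^2 = 1098304 ≡ 2717
3004^256 ≡ 2717^2 = 7382089 ≡ 2319
3004^512 ≡ 2319^2 = 5377761 ≡ 607
3004^1024 ≡ 607^2 = 368449 ≡ 1086
3004^2048 ≡ 1086^2 = 1179396 ≡ 2534
2670 = 2048 + 512 + 64 + 32 + 8 + 4 + 2, so 3004^2670 ≡ 2534·607·1048·1911·1477·2173·2491 ≡ 1608 (mod 3251)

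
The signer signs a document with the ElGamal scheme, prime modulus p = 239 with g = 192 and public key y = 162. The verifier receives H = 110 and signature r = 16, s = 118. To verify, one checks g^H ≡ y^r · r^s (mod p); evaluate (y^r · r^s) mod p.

116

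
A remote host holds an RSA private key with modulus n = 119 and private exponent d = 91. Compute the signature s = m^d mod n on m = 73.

45

m^2 ≡ 73^2 = 5329 ≡ 93
m^4 ≡ 93^2 = 8649 ≡ 81
m^8 ≡ 81^2 = 6561 ≡ 16
m^16 ≡ 16^2 = 256 ≡ 18
m^32 ≡ 18^2 = 324 ≡ 86
m^64 ≡ 86^2 = 7396 ≡ 18
91 = 64 + 16 + 8 + 2 + 1, so m^91 ≡ 18·18·16·93·73 ≡ 45 (mod 119)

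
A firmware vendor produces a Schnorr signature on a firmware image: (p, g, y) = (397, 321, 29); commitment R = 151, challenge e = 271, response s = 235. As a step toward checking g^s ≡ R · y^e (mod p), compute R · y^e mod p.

Squares mod 397: 29^1≡29, 29^2≡47, 29^4≡224, 29^8≡154, 29^16≡293, 29^32≡97, 29^64≡278, 29^128≡266, 29^256≡90
271 = 256 + 8 + 4 + 2 + 1, so 29^271 ≡ 90·154·224·47·29 ≡ 129 (mod 397)
R · y^e ≡ 151·129 = 19479 ≡ 26 (mod 397)

26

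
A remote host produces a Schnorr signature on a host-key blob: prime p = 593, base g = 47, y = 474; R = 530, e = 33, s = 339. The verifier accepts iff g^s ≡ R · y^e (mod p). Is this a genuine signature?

g^s mod p:
47^339 mod 593 = 462
R · y^e mod p:
474^33 mod 593 = 164
530·164 = 86920 ≡ 342 (mod 593)
462 ≠ 342; the check fails.

forged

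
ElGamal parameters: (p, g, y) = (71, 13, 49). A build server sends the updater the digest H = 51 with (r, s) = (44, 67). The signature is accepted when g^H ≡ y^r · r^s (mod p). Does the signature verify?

Left side g^H mod p:
13^2 = 169 ≡ 27
13^4 ≡ 27^2 = 729 ≡ 19
13^8 ≡ 19^2 = 361 ≡ 6
13^16 ≡ 6^2 = 36
13^32 ≡ 36^2 = 1296 ≡ 18
51 = 32 + 16 + 2 + 1, so 13^51 ≡ 18·36·27·13 ≡ 35 (mod 71)
Right side y^r · r^s mod p:
49^2 = 2401 ≡ 58
49^4 ≡ 58^2 = 3364 ≡ 27
49^8 ≡ 27^2 = 729 ≡ 19
49^16 ≡ 19^2 = 361 ≡ 6
49^32 ≡ 6^2 = 36
44 = 32 + 8 + 4, so 49^44 ≡ 36·19·27 ≡ 8 (mod 71)
44^2 = 1936 ≡ 19
44^4 ≡ 19^2 = 361 ≡ 6
44^8 ≡ 6^2 = 36
44^16 ≡ 36^2 = 1296 ≡ 18
44^32 ≡ 18^2 = 324 ≡ 40
44^64 ≡ 40^2 = 1600 ≡ 38
67 = 64 + 2 + 1, so 44^67 ≡ 38·19·44 ≡ 31 (mod 71)
8·31 = 248 ≡ 35 (mod 71)
35 ≡ 35 (mod 71), so the signature is genuine.

verifies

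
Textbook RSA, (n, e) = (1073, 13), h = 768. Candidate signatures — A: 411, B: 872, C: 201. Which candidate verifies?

Candidate A: Squares mod 1073: 411^1≡411, 411^2≡460, 411^4≡219, 411^8≡749; 13 = 8 + 4 + 1, so 411^13 ≡ 749·219·411 ≡ 151 (mod 1073)
Candidate B: Squares mod 1073: 872^1≡872, 872^2≡700, 872^4≡712, 872^8≡488; 13 = 8 + 4 + 1, so 872^13 ≡ 488·712·872 ≡ 768 (mod 1073)
  → matches h = 768
Candidate C: Squares mod 1073: 201^1≡201, 201^2≡700, 201^4≡712, 201^8≡488; 13 = 8 + 4 + 1, so 201^13 ≡ 488·712·201 ≡ 305 (mod 1073)

B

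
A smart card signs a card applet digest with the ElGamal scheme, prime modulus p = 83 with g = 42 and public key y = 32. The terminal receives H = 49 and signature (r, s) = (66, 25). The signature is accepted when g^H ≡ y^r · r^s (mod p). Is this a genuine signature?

forged

Left side g^H mod p:
42^2 = 1764 ≡ 21
42^4 ≡ 21^2 = 441 ≡ 26
42^8 ≡ 26^2 = 676 ≡ 12
42^16 ≡ 12^2 = 144 ≡ 61
42^32 ≡ 61^2 = 3721 ≡ 69
49 = 32 + 16 + 1, so 42^49 ≡ 69·61·42 ≡ 71 (mod 83)
Right side y^r · r^s mod p:
32^2 = 1024 ≡ 28
32^4 ≡ 28^2 = 784 ≡ 37
32^8 ≡ 37^2 = 1369 ≡ 41
32^16 ≡ 41^2 = 1681 ≡ 21
32^32 ≡ 21^2 = 441 ≡ 26
32^64 ≡ 26^2 = 676 ≡ 12
66 = 64 + 2, so 32^66 ≡ 12·28 ≡ 4 (mod 83)
66^2 = 4356 ≡ 40
66^4 ≡ 40^2 = 1600 ≡ 23
66^8 ≡ 23^2 = 529 ≡ 31
66^16 ≡ 31^2 = 961 ≡ 48
25 = 16 + 8 + 1, so 66^25 ≡ 48·31·66 ≡ 19 (mod 83)
4·19 = 76 ≡ 76 (mod 83)
71 ≠ 76, so verification fails.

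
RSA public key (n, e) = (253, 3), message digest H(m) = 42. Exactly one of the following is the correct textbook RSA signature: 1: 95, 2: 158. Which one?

2

Candidate 1: 95^2 = 9025 ≡ 170; 3 = 2 + 1, so 95^3 ≡ 170·95 ≡ 211 (mod 253)
Candidate 2: 158^2 = 24964 ≡ 170; 3 = 2 + 1, so 158^3 ≡ 170·158 ≡ 42 (mod 253)
  → matches H(m) = 42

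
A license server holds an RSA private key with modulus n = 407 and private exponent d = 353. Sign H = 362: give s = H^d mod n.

384

H^353 mod 407 = 384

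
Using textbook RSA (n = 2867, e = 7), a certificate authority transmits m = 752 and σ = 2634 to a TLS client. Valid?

Squares mod 2867: σ^1≡2634, σ^2≡2683, σ^4≡2319
7 = 4 + 2 + 1, so σ^7 ≡ 2319·2683·2634 ≡ 1209 (mod 2867)
1209 ≠ 752, so verification fails.

no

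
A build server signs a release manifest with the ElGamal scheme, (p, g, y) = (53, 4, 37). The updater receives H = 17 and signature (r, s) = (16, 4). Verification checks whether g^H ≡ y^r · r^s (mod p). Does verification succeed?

fails

Left side g^H mod p:
4^17 mod 53 = 9
Right side y^r · r^s mod p:
37^16 mod 53 = 15
16^4 mod 53 = 28
15·28 = 420 ≡ 49 (mod 53)
9 ≠ 49, so verification fails.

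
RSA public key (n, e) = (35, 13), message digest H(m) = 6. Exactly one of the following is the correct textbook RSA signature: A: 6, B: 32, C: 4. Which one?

A

Candidate A: 6^13 mod 35 = 6
  → matches H(m) = 6
Candidate B: 32^13 mod 35 = 32
Candidate C: 4^13 mod 35 = 4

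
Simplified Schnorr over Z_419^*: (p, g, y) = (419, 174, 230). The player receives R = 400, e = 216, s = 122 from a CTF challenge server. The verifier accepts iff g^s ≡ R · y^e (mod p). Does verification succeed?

passes

g^s mod p:
174^2 = 30276 ≡ 108
174^4 ≡ 108^2 = 11664 ≡ 351
174^8 ≡ 351^2 = 123201 ≡ 15
174^16 ≡ 15^2 = 225
174^32 ≡ 225^2 = 50625 ≡ 345
174^64 ≡ 345^2 = 119025 ≡ 29
122 = 64 + 32 + 16 + 8 + 2, so 174^122 ≡ 29·345·225·15·108 ≡ 273 (mod 419)
R · y^e mod p:
230^2 = 52900 ≡ 106
230^4 ≡ 106^2 = 11236 ≡ 342
230^8 ≡ 342^2 = 116964 ≡ 63
230^16 ≡ 63^2 = 3969 ≡ 198
230^32 ≡ 198^2 = 39204 ≡ 237
230^64 ≡ 237^2 = 56169 ≡ 23
230^128 ≡ 23^2 = 529 ≡ 110
216 = 128 + 64 + 16 + 8, so 230^216 ≡ 110·23·198·63 ≡ 140 (mod 419)
400·140 = 56000 ≡ 273 (mod 419)
273 ≡ 273 (mod 419); signature holds.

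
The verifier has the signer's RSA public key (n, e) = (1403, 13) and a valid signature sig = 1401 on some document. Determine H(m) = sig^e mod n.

226

sig^13 mod 1403 = 226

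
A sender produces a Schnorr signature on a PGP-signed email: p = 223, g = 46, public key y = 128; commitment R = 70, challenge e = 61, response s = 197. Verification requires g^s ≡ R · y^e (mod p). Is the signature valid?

valid

g^s mod p:
Squares mod 223: 46^1≡46, 46^2≡109, 46^4≡62, 46^8≡53, 46^16≡133, 46^32≡72, 46^64≡55, 46^128≡126
197 = 128 + 64 + 4 + 1, so 46^197 ≡ 126·55·62·46 ≡ 93 (mod 223)
R · y^e mod p:
Squares mod 223: 128^1≡128, 128^2≡105, 128^4≡98, 128^8≡15, 128^16≡2, 128^32≡4
61 = 32 + 16 + 8 + 4 + 1, so 128^61 ≡ 4·2·15·98·128 ≡ 30 (mod 223)
70·30 = 2100 ≡ 93 (mod 223)
93 ≡ 93 (mod 223); signature holds.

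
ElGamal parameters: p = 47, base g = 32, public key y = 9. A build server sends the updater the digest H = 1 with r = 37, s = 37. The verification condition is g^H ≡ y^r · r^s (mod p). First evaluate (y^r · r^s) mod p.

9^2 = 81 ≡ 34
9^4 ≡ 34^2 = 1156 ≡ 28
9^8 ≡ 28^2 = 784 ≡ 32
9^16 ≡ 32^2 = 1024 ≡ 37
9^32 ≡ 37^2 = 1369 ≡ 6
37 = 32 + 4 + 1, so 9^37 ≡ 6·28·9 ≡ 8 (mod 47)
37^2 = 1369 ≡ 6
37^4 ≡ 6^2 = 36
37^8 ≡ 36^2 = 1296 ≡ 27
37^16 ≡ 27^2 = 729 ≡ 24
37^32 ≡ 24^2 = 576 ≡ 12
37 = 32 + 4 + 1, so 37^37 ≡ 12·36·37 ≡ 4 (mod 47)
y^r · r^s ≡ 8·4 = 32 ≡ 32 (mod 47)

32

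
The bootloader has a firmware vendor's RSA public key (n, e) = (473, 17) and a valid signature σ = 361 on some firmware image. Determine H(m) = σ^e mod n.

σ^2 ≡ 361^2 = 130321 ≡ 246
σ^4 ≡ 246^2 = 60516 ≡ 445
σ^8 ≡ 445^2 = 198025 ≡ 311
σ^16 ≡ 311^2 = 96721 ≡ 229
17 = 16 + 1, so σ^17 ≡ 229·361 ≡ 367 (mod 473)

367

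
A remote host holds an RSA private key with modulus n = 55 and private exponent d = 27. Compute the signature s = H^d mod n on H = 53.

37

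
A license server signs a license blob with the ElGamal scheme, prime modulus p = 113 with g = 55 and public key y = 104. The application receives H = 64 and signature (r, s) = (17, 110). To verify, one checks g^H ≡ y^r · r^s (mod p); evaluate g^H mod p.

109

55^2 = 3025 ≡ 87
55^4 ≡ 87^2 = 7569 ≡ 111
55^8 ≡ 111^2 = 12321 ≡ 4
55^16 ≡ 4^2 = 16
55^32 ≡ 16^2 = 256 ≡ 30
55^64 ≡ 30^2 = 900 ≡ 109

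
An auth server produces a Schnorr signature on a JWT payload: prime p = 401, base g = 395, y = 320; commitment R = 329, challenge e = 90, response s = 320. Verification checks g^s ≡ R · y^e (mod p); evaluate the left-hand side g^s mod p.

318

Squares mod 401: 395^1≡395, 395^2≡36, 395^4≡93, 395^8≡228, 395^16≡255, 395^32≡63, 395^64≡360, 395^128≡77, 395^256≡315
320 = 256 + 64, so 395^320 ≡ 315·360 ≡ 318 (mod 401)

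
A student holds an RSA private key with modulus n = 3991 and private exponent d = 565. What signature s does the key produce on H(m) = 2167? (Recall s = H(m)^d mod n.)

2167

(H(m))^565 mod 3991 = 2167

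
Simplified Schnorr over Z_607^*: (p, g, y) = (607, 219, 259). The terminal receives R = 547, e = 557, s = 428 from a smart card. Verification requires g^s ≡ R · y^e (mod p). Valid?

yes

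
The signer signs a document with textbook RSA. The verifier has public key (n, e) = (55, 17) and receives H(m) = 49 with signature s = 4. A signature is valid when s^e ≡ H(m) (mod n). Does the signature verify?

Squares mod 55: s^1≡4, s^2≡16, s^4≡36, s^8≡31, s^16≡26
17 = 16 + 1, so s^17 ≡ 26·4 ≡ 49 (mod 55)
Since 49 equals the digest 49, verification succeeds.

verifies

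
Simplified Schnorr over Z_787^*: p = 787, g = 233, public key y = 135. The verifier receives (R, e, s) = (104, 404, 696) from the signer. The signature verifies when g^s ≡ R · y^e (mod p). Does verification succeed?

g^s mod p:
Squares mod 787: 233^1≡233, 233^2≡773, 233^4≡196, 233^8≡640, 233^16≡360, 233^32≡532, 233^64≡491, 233^128≡259, 233^256≡186, 233^512≡755
696 = 512 + 128 + 32 + 16 + 8, so 233^696 ≡ 755·259·532·360·640 ≡ 213 (mod 787)
R · y^e mod p:
Squares mod 787: 135^1≡135, 135^2≡124, 135^4≡423, 135^8≡280, 135^16≡487, 135^32≡282, 135^64≡37, 135^128≡582, 135^256≡314
404 = 256 + 128 + 16 + 4, so 135^404 ≡ 314·582·487·423 ≡ 615 (mod 787)
104·615 = 63960 ≡ 213 (mod 787)
213 ≡ 213 (mod 787); signature holds.

passes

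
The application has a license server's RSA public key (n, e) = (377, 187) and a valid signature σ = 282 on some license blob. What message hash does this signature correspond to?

σ^187 mod 377 = 230

230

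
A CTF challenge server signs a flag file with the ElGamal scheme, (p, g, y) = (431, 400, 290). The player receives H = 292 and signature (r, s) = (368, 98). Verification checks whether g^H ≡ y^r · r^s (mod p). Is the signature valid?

Left side g^H mod p:
Squares mod 431: 400^1≡400, 400^2≡99, 400^4≡319, 400^8≡45, 400^16≡301, 400^32≡91, 400^64≡92, 400^128≡275, 400^256≡200
292 = 256 + 32 + 4, so 400^292 ≡ 200·91·319 ≡ 230 (mod 431)
Right side y^r · r^s mod p:
Squares mod 431: 290^1≡290, 290^2≡55, 290^4≡8, 290^8≡64, 290^16≡217, 290^32≡110, 290^64≡32, 290^128≡162, 290^256≡384
368 = 256 + 64 + 32 + 16, so 290^368 ≡ 384·32·110·217 ≡ 96 (mod 431)
Squares mod 431: 368^1≡368, 368^2≡90, 368^4≡342, 368^8≡163, 368^16≡278, 368^32≡135, 368^64≡123
98 = 64 + 32 + 2, so 368^98 ≡ 123·135·90 ≡ 173 (mod 431)
96·173 = 16608 ≡ 230 (mod 431)
230 ≡ 230 (mod 431), so the signature is genuine.

valid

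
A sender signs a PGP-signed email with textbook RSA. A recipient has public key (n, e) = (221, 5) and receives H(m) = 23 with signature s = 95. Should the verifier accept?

s^2 ≡ 95^2 = 9025 ≡ 185
s^4 ≡ 185^2 = 34225 ≡ 191
5 = 4 + 1, so s^5 ≡ 191·95 ≡ 23 (mod 221)
s^5 mod 221 = 23 matches H(m).

accept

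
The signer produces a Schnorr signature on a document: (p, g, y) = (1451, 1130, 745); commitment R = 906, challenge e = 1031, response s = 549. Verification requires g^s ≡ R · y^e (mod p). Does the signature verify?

does not verify

g^s mod p:
1130^2 = 1276900 ≡ 20
1130^4 ≡ 20^2 = 400
1130^8 ≡ 400^2 = 160000 ≡ 390
1130^16 ≡ 390^2 = 152100 ≡ 1196
1130^32 ≡ 1196^2 = 1430416 ≡ 1181
1130^64 ≡ 1181^2 = 1394761 ≡ 350
1130^128 ≡ 350^2 = 122500 ≡ 616
1130^256 ≡ 616^2 = 379456 ≡ 745
1130^512 ≡ 745^2 = 555025 ≡ 743
549 = 512 + 32 + 4 + 1, so 1130^549 ≡ 743·1181·400·1130 ≡ 782 (mod 1451)
R · y^e mod p:
745^2 = 555025 ≡ 743
745^4 ≡ 743^2 = 552049 ≡ 669
745^8 ≡ 669^2 = 447561 ≡ 653
745^16 ≡ 653^2 = 426409 ≡ 1266
745^32 ≡ 1266^2 = 1602756 ≡ 852
745^64 ≡ 852^2 = 725904 ≡ 404
745^128 ≡ 404^2 = 163216 ≡ 704
745^256 ≡ 704^2 = 495616 ≡ 825
745^512 ≡ 825^2 = 680625 ≡ 106
745^1024 ≡ 106^2 = 11236 ≡ 1079
1031 = 1024 + 4 + 2 + 1, so 745^1031 ≡ 1079·669·743·745 ≡ 825 (mod 1451)
906·825 = 747450 ≡ 185 (mod 1451)
782 ≠ 185; the check fails.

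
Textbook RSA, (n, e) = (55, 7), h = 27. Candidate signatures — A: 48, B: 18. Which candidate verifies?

A

Candidate A: 48^2 = 2304 ≡ 49; 48^4 ≡ 49^2 = 2401 ≡ 36; 7 = 4 + 2 + 1, so 48^7 ≡ 36·49·48 ≡ 27 (mod 55)
  → matches h = 27
Candidate B: 18^2 = 324 ≡ 49; 18^4 ≡ 49^2 = 2401 ≡ 36; 7 = 4 + 2 + 1, so 18^7 ≡ 36·49·18 ≡ 17 (mod 55)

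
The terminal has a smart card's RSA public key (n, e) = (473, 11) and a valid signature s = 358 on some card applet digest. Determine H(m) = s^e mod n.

s^2 ≡ 358^2 = 128164 ≡ 454
s^4 ≡ 454^2 = 206116 ≡ 361
s^8 ≡ 361^2 = 130321 ≡ 246
11 = 8 + 2 + 1, so s^11 ≡ 246·454·358 ≡ 182 (mod 473)

182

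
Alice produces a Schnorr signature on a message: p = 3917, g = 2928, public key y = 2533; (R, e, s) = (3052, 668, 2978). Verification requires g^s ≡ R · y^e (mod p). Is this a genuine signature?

g^s mod p:
2928^2 = 8573184 ≡ 2788
2928^4 ≡ 2788^2 = 7772944 ≡ 1616
2928^8 ≡ 1616^2 = 2611456 ≡ 2734
2928^16 ≡ 2734^2 = 7474756 ≡ 1120
2928^32 ≡ 1120^2 = 1254400 ≡ 960
2928^64 ≡ 960^2 = 921600 ≡ 1105
2928^128 ≡ 1105^2 = 1221025 ≡ 2838
2928^256 ≡ 2838^2 = 8054244 ≡ 892
2928^512 ≡ 892^2 = 795664 ≡ 513
2928^1024 ≡ 513^2 = 263169 ≡ 730
2928^2048 ≡ 730^2 = 532900 ≡ 188
2978 = 2048 + 512 + 256 + 128 + 32 + 2, so 2928^2978 ≡ 188·513·892·2838·960·2788 ≡ 431 (mod 3917)
R · y^e mod p:
2533^2 = 6416089 ≡ 43
2533^4 ≡ 43^2 = 1849
2533^8 ≡ 1849^2 = 3418801 ≡ 3177
2533^16 ≡ 3177^2 = 10093329 ≡ 3137
2533^32 ≡ 3137^2 = 9840769 ≡ 1265
2533^64 ≡ 1265^2 = 1600225 ≡ 2089
2533^128 ≡ 2089^2 = 4363921 ≡ 383
2533^256 ≡ 383^2 = 146689 ≡ 1760
2533^512 ≡ 1760^2 = 3097600 ≡ 3170
668 = 512 + 128 + 16 + 8 + 4, so 2533^668 ≡ 3170·383·3137·3177·1849 ≡ 1598 (mod 3917)
3052·1598 = 4877096 ≡ 431 (mod 3917)
431 ≡ 431 (mod 3917); signature holds.

genuine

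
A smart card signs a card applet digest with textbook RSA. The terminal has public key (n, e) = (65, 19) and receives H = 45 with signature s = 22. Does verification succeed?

fails

Squares mod 65: s^1≡22, s^2≡29, s^4≡61, s^8≡16, s^16≡61
19 = 16 + 2 + 1, so s^19 ≡ 61·29·22 ≡ 48 (mod 65)
The recovered value 48 does not match the digest 45.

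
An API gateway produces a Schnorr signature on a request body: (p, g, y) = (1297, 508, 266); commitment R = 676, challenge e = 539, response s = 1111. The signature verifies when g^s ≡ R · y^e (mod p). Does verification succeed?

fails

g^s mod p:
508^2 = 258064 ≡ 1258
508^4 ≡ 1258^2 = 1582564 ≡ 224
508^8 ≡ 224^2 = 50176 ≡ 890
508^16 ≡ 890^2 = 792100 ≡ 930
508^32 ≡ 930^2 = 864900 ≡ 1098
508^64 ≡ 1098^2 = 1205604 ≡ 691
508^128 ≡ 691^2 = 477481 ≡ 185
508^256 ≡ 185^2 = 34225 ≡ 503
508^512 ≡ 503^2 = 253009 ≡ 94
508^1024 ≡ 94^2 = 8836 ≡ 1054
1111 = 1024 + 64 + 16 + 4 + 2 + 1, so 508^1111 ≡ 1054·691·930·224·1258·508 ≡ 360 (mod 1297)
R · y^e mod p:
266^2 = 70756 ≡ 718
266^4 ≡ 718^2 = 515524 ≡ 615
266^8 ≡ 615^2 = 378225 ≡ 798
266^16 ≡ 798^2 = 636804 ≡ 1274
266^32 ≡ 1274^2 = 1623076 ≡ 529
266^64 ≡ 529^2 = 279841 ≡ 986
266^128 ≡ 986^2 = 972196 ≡ 743
266^256 ≡ 743^2 = 552049 ≡ 824
266^512 ≡ 824^2 = 678976 ≡ 645
539 = 512 + 16 + 8 + 2 + 1, so 266^539 ≡ 645·1274·798·718·266 ≡ 16 (mod 1297)
676·16 = 10816 ≡ 440 (mod 1297)
360 ≠ 440; the check fails.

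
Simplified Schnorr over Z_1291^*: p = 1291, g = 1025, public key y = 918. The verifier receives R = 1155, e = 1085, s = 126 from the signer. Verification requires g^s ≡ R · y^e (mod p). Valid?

g^s mod p:
Squares mod 1291: 1025^1≡1025, 1025^2≡1042, 1025^4≡33, 1025^8≡1089, 1025^16≡783, 1025^32≡1155, 1025^64≡422
126 = 64 + 32 + 16 + 8 + 4 + 2, so 1025^126 ≡ 422·1155·783·1089·33·1042 ≡ 441 (mod 1291)
R · y^e mod p:
Squares mod 1291: 918^1≡918, 918^2≡992, 918^4≡322, 918^8≡404, 918^16≡550, 918^32≡406, 918^64≡879, 918^128≡623, 918^256≡829, 918^512≡429, 918^1024≡719
1085 = 1024 + 32 + 16 + 8 + 4 + 1, so 918^1085 ≡ 719·406·550·404·322·918 ≡ 558 (mod 1291)
1155·558 = 644490 ≡ 281 (mod 1291)
441 ≠ 281; the check fails.

no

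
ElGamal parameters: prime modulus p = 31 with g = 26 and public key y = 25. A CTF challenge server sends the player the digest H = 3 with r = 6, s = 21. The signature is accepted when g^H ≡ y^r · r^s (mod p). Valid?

yes

Left side g^H mod p:
Squares mod 31: 26^1≡26, 26^2≡25
3 = 2 + 1, so 26^3 ≡ 25·26 ≡ 30 (mod 31)
Right side y^r · r^s mod p:
Squares mod 31: 25^1≡25, 25^2≡5, 25^4≡25
6 = 4 + 2, so 25^6 ≡ 25·5 ≡ 1 (mod 31)
Squares mod 31: 6^1≡6, 6^2≡5, 6^4≡25, 6^8≡5, 6^16≡25
21 = 16 + 4 + 1, so 6^21 ≡ 25·25·6 ≡ 30 (mod 31)
1·30 = 30 ≡ 30 (mod 31)
30 ≡ 30 (mod 31), so the signature is genuine.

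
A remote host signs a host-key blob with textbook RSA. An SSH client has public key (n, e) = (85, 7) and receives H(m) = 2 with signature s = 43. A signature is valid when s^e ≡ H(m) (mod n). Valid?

yes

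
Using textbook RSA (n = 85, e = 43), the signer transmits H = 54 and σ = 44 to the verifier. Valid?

yes

σ^2 ≡ 44^2 = 1936 ≡ 66
σ^4 ≡ 66^2 = 4356 ≡ 21
σ^8 ≡ 21^2 = 441 ≡ 16
σ^16 ≡ 16^2 = 256 ≡ 1
σ^32 ≡ 1^2 = 1
43 = 32 + 8 + 2 + 1, so σ^43 ≡ 1·16·66·44 ≡ 54 (mod 85)
Since 54 equals the digest 54, verification succeeds.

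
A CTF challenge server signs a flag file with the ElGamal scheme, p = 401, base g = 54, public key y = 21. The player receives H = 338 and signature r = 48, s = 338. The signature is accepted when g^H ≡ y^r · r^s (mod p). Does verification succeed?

Left side g^H mod p:
Squares mod 401: 54^1≡54, 54^2≡109, 54^4≡252, 54^8≡146, 54^16≡63, 54^32≡360, 54^64≡77, 54^128≡315, 54^256≡178
338 = 256 + 64 + 16 + 2, so 54^338 ≡ 178·77·63·109 ≡ 392 (mod 401)
Right side y^r · r^s mod p:
Squares mod 401: 21^1≡21, 21^2≡40, 21^4≡397, 21^8≡16, 21^16≡256, 21^32≡173
48 = 32 + 16, so 21^48 ≡ 173·256 ≡ 178 (mod 401)
Squares mod 401: 48^1≡48, 48^2≡299, 48^4≡379, 48^8≡83, 48^16≡72, 48^32≡372, 48^64≡39, 48^128≡318, 48^256≡72
338 = 256 + 64 + 16 + 2, so 48^338 ≡ 72·39·72·299 ≡ 275 (mod 401)
178·275 = 48950 ≡ 28 (mod 401)
392 ≠ 28, so verification fails.

fails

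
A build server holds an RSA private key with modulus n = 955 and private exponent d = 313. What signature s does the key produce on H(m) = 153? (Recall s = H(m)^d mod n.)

368

Squares mod 955: (H(m))^1≡153, (H(m))^2≡489, (H(m))^4≡371, (H(m))^8≡121, (H(m))^16≡316, (H(m))^32≡536, (H(m))^64≡796, (H(m))^128≡451, (H(m))^256≡941
313 = 256 + 32 + 16 + 8 + 1, so (H(m))^313 ≡ 941·536·316·121·153 ≡ 368 (mod 955)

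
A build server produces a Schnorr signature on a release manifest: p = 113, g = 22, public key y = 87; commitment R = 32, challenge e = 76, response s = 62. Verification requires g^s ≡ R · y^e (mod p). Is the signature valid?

g^s mod p:
22^2 = 484 ≡ 32
22^4 ≡ 32^2 = 1024 ≡ 7
22^8 ≡ 7^2 = 49
22^16 ≡ 49^2 = 2401 ≡ 28
22^32 ≡ 28^2 = 784 ≡ 106
62 = 32 + 16 + 8 + 4 + 2, so 22^62 ≡ 106·28·49·7·32 ≡ 111 (mod 113)
R · y^e mod p:
87^2 = 7569 ≡ 111
87^4 ≡ 111^2 = 12321 ≡ 4
87^8 ≡ 4^2 = 16
87^16 ≡ 16^2 = 256 ≡ 30
87^32 ≡ 30^2 = 900 ≡ 109
87^64 ≡ 109^2 = 11881 ≡ 16
76 = 64 + 8 + 4, so 87^76 ≡ 16·16·4 ≡ 7 (mod 113)
32·7 = 224 ≡ 111 (mod 113)
111 ≡ 111 (mod 113); signature holds.

valid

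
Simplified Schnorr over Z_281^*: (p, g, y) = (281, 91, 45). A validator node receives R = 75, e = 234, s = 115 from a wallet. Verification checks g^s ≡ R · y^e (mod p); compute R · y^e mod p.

73

Squares mod 281: 45^1≡45, 45^2≡58, 45^4≡273, 45^8≡64, 45^16≡162, 45^32≡111, 45^64≡238, 45^128≡163
234 = 128 + 64 + 32 + 8 + 2, so 45^234 ≡ 163·238·111·64·58 ≡ 252 (mod 281)
R · y^e ≡ 75·252 = 18900 ≡ 73 (mod 281)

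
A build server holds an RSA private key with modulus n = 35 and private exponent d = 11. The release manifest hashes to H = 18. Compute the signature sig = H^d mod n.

2

Squares mod 35: H^1≡18, H^2≡9, H^4≡11, H^8≡16
11 = 8 + 2 + 1, so H^11 ≡ 16·9·18 ≡ 2 (mod 35)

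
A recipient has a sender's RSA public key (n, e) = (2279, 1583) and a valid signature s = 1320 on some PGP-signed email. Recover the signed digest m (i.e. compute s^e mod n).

s^1583 mod 2279 = 650

650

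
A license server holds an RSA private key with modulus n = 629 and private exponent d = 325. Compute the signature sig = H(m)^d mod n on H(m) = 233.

(H(m))^2 ≡ 233^2 = 54289 ≡ 195
(H(m))^4 ≡ 195^2 = 38025 ≡ 285
(H(m))^8 ≡ 285^2 = 81225 ≡ 84
(H(m))^16 ≡ 84^2 = 7056 ≡ 137
(H(m))^32 ≡ 137^2 = 18769 ≡ 528
(H(m))^64 ≡ 528^2 = 278784 ≡ 137
(H(m))^128 ≡ 137^2 = 18769 ≡ 528
(H(m))^256 ≡ 528^2 = 278784 ≡ 137
325 = 256 + 64 + 4 + 1, so (H(m))^325 ≡ 137·137·285·233 ≡ 122 (mod 629)

122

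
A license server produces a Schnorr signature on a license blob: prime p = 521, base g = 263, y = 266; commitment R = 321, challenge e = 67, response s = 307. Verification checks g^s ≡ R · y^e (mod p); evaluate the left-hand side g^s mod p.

Squares mod 521: 263^1≡263, 263^2≡397, 263^4≡267, 263^8≡433, 263^16≡450, 263^32≡352, 263^64≡427, 263^128≡500, 263^256≡441
307 = 256 + 32 + 16 + 2 + 1, so 263^307 ≡ 441·352·450·397·263 ≡ 319 (mod 521)

319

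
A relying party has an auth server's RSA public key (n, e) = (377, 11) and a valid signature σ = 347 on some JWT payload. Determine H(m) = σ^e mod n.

289

σ^2 ≡ 347^2 = 120409 ≡ 146
σ^4 ≡ 146^2 = 21316 ≡ 204
σ^8 ≡ 204^2 = 41616 ≡ 146
11 = 8 + 2 + 1, so σ^11 ≡ 146·146·347 ≡ 289 (mod 377)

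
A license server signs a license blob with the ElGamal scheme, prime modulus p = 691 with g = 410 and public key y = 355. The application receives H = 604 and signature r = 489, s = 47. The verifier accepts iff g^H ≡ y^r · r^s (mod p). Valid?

Left side g^H mod p:
410^2 = 168100 ≡ 187
410^4 ≡ 187^2 = 34969 ≡ 419
410^8 ≡ 419^2 = 175561 ≡ 47
410^16 ≡ 47^2 = 2209 ≡ 136
410^32 ≡ 136^2 = 18496 ≡ 530
410^64 ≡ 530^2 = 280900 ≡ 354
410^128 ≡ 354^2 = 125316 ≡ 245
410^256 ≡ 245^2 = 60025 ≡ 599
410^512 ≡ 599^2 = 358801 ≡ 172
604 = 512 + 64 + 16 + 8 + 4, so 410^604 ≡ 172·354·136·47·419 ≡ 88 (mod 691)
Right side y^r · r^s mod p:
355^2 = 126025 ≡ 263
355^4 ≡ 263^2 = 69169 ≡ 69
355^8 ≡ 69^2 = 4761 ≡ 615
355^16 ≡ 615^2 = 378225 ≡ 248
355^32 ≡ 248^2 = 61504 ≡ 5
355^64 ≡ 5^2 = 25
355^128 ≡ 25^2 = 625
355^256 ≡ 625^2 = 390625 ≡ 210
489 = 256 + 128 + 64 + 32 + 8 + 1, so 355^489 ≡ 210·625·25·5·615·355 ≡ 216 (mod 691)
489^2 = 239121 ≡ 35
489^4 ≡ 35^2 = 1225 ≡ 534
489^8 ≡ 534^2 = 285156 ≡ 464
489^16 ≡ 464^2 = 215296 ≡ 395
489^32 ≡ 395^2 = 156025 ≡ 550
47 = 32 + 8 + 4 + 2 + 1, so 489^47 ≡ 550·464·534·35·489 ≡ 26 (mod 691)
216·26 = 5616 ≡ 88 (mod 691)
88 ≡ 88 (mod 691), so the signature is genuine.

yes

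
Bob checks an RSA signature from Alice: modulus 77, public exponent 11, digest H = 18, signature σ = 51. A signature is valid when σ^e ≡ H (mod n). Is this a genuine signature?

genuine

Squares mod 77: σ^1≡51, σ^2≡60, σ^4≡58, σ^8≡53
11 = 8 + 2 + 1, so σ^11 ≡ 53·60·51 ≡ 18 (mod 77)
σ^11 mod 77 = 18 matches H.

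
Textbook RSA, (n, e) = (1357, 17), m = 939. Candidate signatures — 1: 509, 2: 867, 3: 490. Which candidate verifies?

3

Candidate 1: Squares mod 1357: 509^1≡509, 509^2≡1251, 509^4≡380, 509^8≡558, 509^16≡611; 17 = 16 + 1, so 509^17 ≡ 611·509 ≡ 246 (mod 1357)
Candidate 2: Squares mod 1357: 867^1≡867, 867^2≡1268, 867^4≡1136, 867^8≡1346, 867^16≡121; 17 = 16 + 1, so 867^17 ≡ 121·867 ≡ 418 (mod 1357)
Candidate 3: Squares mod 1357: 490^1≡490, 490^2≡1268, 490^4≡1136, 490^8≡1346, 490^16≡121; 17 = 16 + 1, so 490^17 ≡ 121·490 ≡ 939 (mod 1357)
  → matches m = 939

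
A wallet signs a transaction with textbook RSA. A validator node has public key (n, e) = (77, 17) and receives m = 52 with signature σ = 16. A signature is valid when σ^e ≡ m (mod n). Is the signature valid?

invalid

Squares mod 77: σ^1≡16, σ^2≡25, σ^4≡9, σ^8≡4, σ^16≡16
17 = 16 + 1, so σ^17 ≡ 16·16 ≡ 25 (mod 77)
25 ≠ 52, so verification fails.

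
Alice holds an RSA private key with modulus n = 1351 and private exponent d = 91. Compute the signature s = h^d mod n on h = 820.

h^91 mod 1351 = 134

134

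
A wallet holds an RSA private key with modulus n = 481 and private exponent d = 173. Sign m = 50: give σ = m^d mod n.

59

m^2 ≡ 50^2 = 2500 ≡ 95
m^4 ≡ 95^2 = 9025 ≡ 367
m^8 ≡ 367^2 = 134689 ≡ 9
m^16 ≡ 9^2 = 81
m^32 ≡ 81^2 = 6561 ≡ 308
m^64 ≡ 308^2 = 94864 ≡ 107
m^128 ≡ 107^2 = 11449 ≡ 386
173 = 128 + 32 + 8 + 4 + 1, so m^173 ≡ 386·308·9·367·50 ≡ 59 (mod 481)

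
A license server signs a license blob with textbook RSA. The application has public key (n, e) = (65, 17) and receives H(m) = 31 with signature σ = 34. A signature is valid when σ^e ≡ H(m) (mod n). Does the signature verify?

does not verify

σ^17 mod 65 = 34
σ^17 mod 65 = 34, but H(m) = 31.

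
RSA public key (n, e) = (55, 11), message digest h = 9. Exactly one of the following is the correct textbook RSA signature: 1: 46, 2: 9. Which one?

2

Candidate 1: Squares mod 55: 46^1≡46, 46^2≡26, 46^4≡16, 46^8≡36; 11 = 8 + 2 + 1, so 46^11 ≡ 36·26·46 ≡ 46 (mod 55)
Candidate 2: Squares mod 55: 9^1≡9, 9^2≡26, 9^4≡16, 9^8≡36; 11 = 8 + 2 + 1, so 9^11 ≡ 36·26·9 ≡ 9 (mod 55)
  → matches h = 9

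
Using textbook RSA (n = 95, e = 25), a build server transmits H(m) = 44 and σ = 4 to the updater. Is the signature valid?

Squares mod 95: σ^1≡4, σ^2≡16, σ^4≡66, σ^8≡81, σ^16≡6
25 = 16 + 8 + 1, so σ^25 ≡ 6·81·4 ≡ 44 (mod 95)
44 = H(m), so the signature checks out.

valid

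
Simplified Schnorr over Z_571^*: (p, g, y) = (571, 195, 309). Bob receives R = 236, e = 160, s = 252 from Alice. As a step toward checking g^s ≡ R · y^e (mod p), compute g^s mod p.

195^2 = 38025 ≡ 339
195^4 ≡ 339^2 = 114921 ≡ 150
195^8 ≡ 150^2 = 22500 ≡ 231
195^16 ≡ 231^2 = 53361 ≡ 258
195^32 ≡ 258^2 = 66564 ≡ 328
195^64 ≡ 328^2 = 107584 ≡ 236
195^128 ≡ 236^2 = 55696 ≡ 309
252 = 128 + 64 + 32 + 16 + 8 + 4, so 195^252 ≡ 309·236·328·258·231·150 ≡ 214 (mod 571)

214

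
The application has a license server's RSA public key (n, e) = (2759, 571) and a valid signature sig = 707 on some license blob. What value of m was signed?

sig^2 ≡ 707^2 = 499849 ≡ 470
sig^4 ≡ 470^2 = 220900 ≡ 180
sig^8 ≡ 180^2 = 32400 ≡ 2051
sig^16 ≡ 2051^2 = 4206601 ≡ 1885
sig^32 ≡ 1885^2 = 3553225 ≡ 2392
sig^64 ≡ 2392^2 = 5721664 ≡ 2257
sig^128 ≡ 2257^2 = 5094049 ≡ 935
sig^256 ≡ 935^2 = 874225 ≡ 2381
sig^512 ≡ 2381^2 = 5669161 ≡ 2175
571 = 512 + 32 + 16 + 8 + 2 + 1, so sig^571 ≡ 2175·2392·1885·2051·470·707 ≡ 2474 (mod 2759)

2474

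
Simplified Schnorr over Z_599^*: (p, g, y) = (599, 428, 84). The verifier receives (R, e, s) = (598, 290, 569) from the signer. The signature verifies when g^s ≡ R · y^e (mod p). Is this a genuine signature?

g^s mod p:
428^2 = 183184 ≡ 489
428^4 ≡ 489^2 = 239121 ≡ 120
428^8 ≡ 120^2 = 14400 ≡ 24
428^16 ≡ 24^2 = 576
428^32 ≡ 576^2 = 331776 ≡ 529
428^64 ≡ 529^2 = 279841 ≡ 108
428^128 ≡ 108^2 = 11664 ≡ 283
428^256 ≡ 283^2 = 80089 ≡ 422
428^512 ≡ 422^2 = 178084 ≡ 181
569 = 512 + 32 + 16 + 8 + 1, so 428^569 ≡ 181·529·576·24·428 ≡ 587 (mod 599)
R · y^e mod p:
84^2 = 7056 ≡ 467
84^4 ≡ 467^2 = 218089 ≡ 53
84^8 ≡ 53^2 = 2809 ≡ 413
84^16 ≡ 413^2 = 170569 ≡ 453
84^32 ≡ 453^2 = 205209 ≡ 351
84^64 ≡ 351^2 = 123201 ≡ 406
84^128 ≡ 406^2 = 164836 ≡ 111
84^256 ≡ 111^2 = 12321 ≡ 341
290 = 256 + 32 + 2, so 84^290 ≡ 341·351·467 ≡ 12 (mod 599)
598·12 = 7176 ≡ 587 (mod 599)
587 ≡ 587 (mod 599); signature holds.

genuine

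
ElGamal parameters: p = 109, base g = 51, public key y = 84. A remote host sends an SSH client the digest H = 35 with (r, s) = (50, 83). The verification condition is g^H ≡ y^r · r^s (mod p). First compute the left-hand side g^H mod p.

Squares mod 109: 51^1≡51, 51^2≡94, 51^4≡7, 51^8≡49, 51^16≡3, 51^32≡9
35 = 32 + 2 + 1, so 51^35 ≡ 9·94·51 ≡ 91 (mod 109)

91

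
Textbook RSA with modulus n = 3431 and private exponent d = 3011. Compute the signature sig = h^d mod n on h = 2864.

h^2 ≡ 2864^2 = 8202496 ≡ 2406
h^4 ≡ 2406^2 = 5788836 ≡ 739
h^8 ≡ 739^2 = 546121 ≡ 592
h^16 ≡ 592^2 = 350464 ≡ 502
h^32 ≡ 502^2 = 252004 ≡ 1541
h^64 ≡ 1541^2 = 2374681 ≡ 429
h^128 ≡ 429^2 = 184041 ≡ 2198
h^256 ≡ 2198^2 = 4831204 ≡ 356
h^512 ≡ 356^2 = 126736 ≡ 3220
h^1024 ≡ 3220^2 = 10368400 ≡ 3349
h^2048 ≡ 3349^2 = 11215801 ≡ 3293
3011 = 2048 + 512 + 256 + 128 + 64 + 2 + 1, so h^3011 ≡ 3293·3220·356·2198·429·2406·2864 ≡ 2658 (mod 3431)

2658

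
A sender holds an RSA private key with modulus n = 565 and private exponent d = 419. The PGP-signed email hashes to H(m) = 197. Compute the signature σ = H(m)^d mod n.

93

(H(m))^419 mod 565 = 93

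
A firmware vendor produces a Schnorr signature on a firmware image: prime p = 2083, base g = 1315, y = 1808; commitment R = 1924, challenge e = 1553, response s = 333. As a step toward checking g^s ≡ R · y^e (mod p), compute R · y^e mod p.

Squares mod 2083: 1808^1≡1808, 1808^2≡637, 1808^4≡1667, 1808^8≡167, 1808^16≡810, 1808^32≡2038, 1808^64≡2025, 1808^128≡1281, 1808^256≡1640, 1808^512≡447, 1808^1024≡1924
1553 = 1024 + 512 + 16 + 1, so 1808^1553 ≡ 1924·447·810·1808 ≡ 447 (mod 2083)
R · y^e ≡ 1924·447 = 860028 ≡ 1832 (mod 2083)

1832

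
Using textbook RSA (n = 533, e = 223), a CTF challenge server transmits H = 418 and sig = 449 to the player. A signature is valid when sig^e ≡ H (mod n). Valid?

no

sig^2 ≡ 449^2 = 201601 ≡ 127
sig^4 ≡ 127^2 = 16129 ≡ 139
sig^8 ≡ 139^2 = 19321 ≡ 133
sig^16 ≡ 133^2 = 17689 ≡ 100
sig^32 ≡ 100^2 = 10000 ≡ 406
sig^64 ≡ 406^2 = 164836 ≡ 139
sig^128 ≡ 139^2 = 19321 ≡ 133
223 = 128 + 64 + 16 + 8 + 4 + 2 + 1, so sig^223 ≡ 133·139·100·133·139·127·449 ≡ 279 (mod 533)
sig^223 mod 533 = 279, but H = 418.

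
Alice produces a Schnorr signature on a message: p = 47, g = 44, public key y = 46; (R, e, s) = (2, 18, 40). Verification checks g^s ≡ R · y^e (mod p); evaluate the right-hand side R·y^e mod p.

46^2 = 2116 ≡ 1
46^4 ≡ 1^2 = 1
46^8 ≡ 1^2 = 1
46^16 ≡ 1^2 = 1
18 = 16 + 2, so 46^18 ≡ 1·1 ≡ 1 (mod 47)
R · y^e ≡ 2·1 = 2 ≡ 2 (mod 47)

2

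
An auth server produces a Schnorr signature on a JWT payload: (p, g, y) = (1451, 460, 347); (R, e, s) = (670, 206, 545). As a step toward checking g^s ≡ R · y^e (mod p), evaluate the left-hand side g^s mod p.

Squares mod 1451: 460^1≡460, 460^2≡1205, 460^4≡1025, 460^8≡101, 460^16≡44, 460^32≡485, 460^64≡163, 460^128≡451, 460^256≡261, 460^512≡1375
545 = 512 + 32 + 1, so 460^545 ≡ 1375·485·460 ≡ 786 (mod 1451)

786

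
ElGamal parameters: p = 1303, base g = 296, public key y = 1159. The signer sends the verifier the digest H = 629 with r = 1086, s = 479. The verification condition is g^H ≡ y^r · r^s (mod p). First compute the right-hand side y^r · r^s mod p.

Squares mod 1303: 1159^1≡1159, 1159^2≡1191, 1159^4≡817, 1159^8≡353, 1159^16≡824, 1159^32≡113, 1159^64≡1042, 1159^128≡365, 1159^256≡319, 1159^512≡127, 1159^1024≡493
1086 = 1024 + 32 + 16 + 8 + 4 + 2, so 1159^1086 ≡ 493·113·824·353·817·1191 ≡ 509 (mod 1303)
Squares mod 1303: 1086^1≡1086, 1086^2≡181, 1086^4≡186, 1086^8≡718, 1086^16≡839, 1086^32≡301, 1086^64≡694, 1086^128≡829, 1086^256≡560
479 = 256 + 128 + 64 + 16 + 8 + 4 + 2 + 1, so 1086^479 ≡ 560·829·694·839·718·186·181·1086 ≡ 221 (mod 1303)
y^r · r^s ≡ 509·221 = 112489 ≡ 431 (mod 1303)

431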